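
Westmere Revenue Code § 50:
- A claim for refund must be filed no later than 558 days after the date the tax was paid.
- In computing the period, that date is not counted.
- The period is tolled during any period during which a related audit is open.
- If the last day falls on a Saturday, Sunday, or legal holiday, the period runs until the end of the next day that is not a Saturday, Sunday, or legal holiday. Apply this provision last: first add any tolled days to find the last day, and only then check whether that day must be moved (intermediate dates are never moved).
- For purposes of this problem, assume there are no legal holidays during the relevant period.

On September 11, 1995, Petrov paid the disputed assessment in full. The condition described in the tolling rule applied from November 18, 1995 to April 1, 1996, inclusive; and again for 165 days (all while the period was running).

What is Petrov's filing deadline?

January 19, 1998

558 days after September 11, 1995 is March 22, 1997.
From November 18, 1995 through April 1, 1996 inclusive is 136 days; tolling adds 136 days: March 22, 1997 + 136 days = August 5, 1997.
Tolling adds 165 days: August 5, 1997 + 165 days = January 17, 1998.
January 17, 1998 is Saturday; January 18, 1998 is Sunday. The next qualifying day is January 19, 1998.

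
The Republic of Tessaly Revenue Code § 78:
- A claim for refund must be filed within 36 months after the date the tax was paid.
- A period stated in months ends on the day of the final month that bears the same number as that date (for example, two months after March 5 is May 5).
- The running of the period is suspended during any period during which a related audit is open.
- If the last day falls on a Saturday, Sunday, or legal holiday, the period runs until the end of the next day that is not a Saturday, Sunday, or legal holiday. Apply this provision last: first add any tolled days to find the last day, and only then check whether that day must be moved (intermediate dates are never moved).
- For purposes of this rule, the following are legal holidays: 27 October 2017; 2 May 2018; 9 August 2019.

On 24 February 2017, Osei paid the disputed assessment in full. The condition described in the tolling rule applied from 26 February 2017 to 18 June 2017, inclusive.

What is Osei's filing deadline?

June 16, 2020

36 months after 24 February 2017 is February 24, 2020.
From February 26, 2017 through June 18, 2017 inclusive is 113 days; tolling adds 113 days: February 24, 2020 + 113 days = June 16, 2020.
June 16, 2020 is a Tuesday and not a legal holiday, so no extension applies.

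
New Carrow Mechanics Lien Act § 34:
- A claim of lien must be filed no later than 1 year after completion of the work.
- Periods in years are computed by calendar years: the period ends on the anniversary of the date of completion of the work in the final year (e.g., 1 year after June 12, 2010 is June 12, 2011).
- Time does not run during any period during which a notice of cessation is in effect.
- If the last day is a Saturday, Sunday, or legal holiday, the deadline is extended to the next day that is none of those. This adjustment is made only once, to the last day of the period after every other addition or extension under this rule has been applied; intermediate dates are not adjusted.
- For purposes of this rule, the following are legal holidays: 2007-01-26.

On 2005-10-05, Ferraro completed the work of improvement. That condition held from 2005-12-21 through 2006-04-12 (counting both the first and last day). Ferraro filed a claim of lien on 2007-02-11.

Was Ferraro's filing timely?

1 year after 2005-10-05 is October 5, 2006.
From December 21, 2005 through April 12, 2006 inclusive is 113 days; tolling adds 113 days: October 5, 2006 + 113 days = January 26, 2007.
January 26, 2007 is a listed holiday; January 27, 2007 is Saturday; January 28, 2007 is Sunday. The next qualifying day is January 29, 2007.
The deadline is January 29, 2007; the filing on February 11, 2007 is after that date.

No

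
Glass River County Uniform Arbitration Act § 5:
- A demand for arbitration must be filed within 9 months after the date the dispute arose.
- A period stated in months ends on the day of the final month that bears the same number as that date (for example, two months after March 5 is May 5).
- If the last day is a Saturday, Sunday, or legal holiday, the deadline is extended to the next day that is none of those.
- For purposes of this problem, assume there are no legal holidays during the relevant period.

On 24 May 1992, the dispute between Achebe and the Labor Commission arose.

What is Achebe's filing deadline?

February 24, 1993

9 months after 24 May 1992 is February 24, 1993.
February 24, 1993 is a Wednesday and not a legal holiday, so no extension applies.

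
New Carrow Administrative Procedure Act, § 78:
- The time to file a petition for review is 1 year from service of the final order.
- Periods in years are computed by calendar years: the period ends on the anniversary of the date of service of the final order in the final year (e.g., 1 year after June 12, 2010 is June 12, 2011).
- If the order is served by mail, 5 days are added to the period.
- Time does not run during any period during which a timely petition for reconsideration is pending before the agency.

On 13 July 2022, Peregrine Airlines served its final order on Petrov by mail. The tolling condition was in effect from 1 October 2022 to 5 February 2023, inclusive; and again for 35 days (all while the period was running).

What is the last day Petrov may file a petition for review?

1 year after 13 July 2022 is July 13, 2023.
Service was by mail, adding 5 days: July 13, 2023 + 5 days = July 18, 2023.
From October 1, 2022 through February 5, 2023 inclusive is 128 days; tolling adds 128 days: July 18, 2023 + 128 days = November 23, 2023.
Tolling adds 35 days: November 23, 2023 + 35 days = December 28, 2023.

December 28, 2023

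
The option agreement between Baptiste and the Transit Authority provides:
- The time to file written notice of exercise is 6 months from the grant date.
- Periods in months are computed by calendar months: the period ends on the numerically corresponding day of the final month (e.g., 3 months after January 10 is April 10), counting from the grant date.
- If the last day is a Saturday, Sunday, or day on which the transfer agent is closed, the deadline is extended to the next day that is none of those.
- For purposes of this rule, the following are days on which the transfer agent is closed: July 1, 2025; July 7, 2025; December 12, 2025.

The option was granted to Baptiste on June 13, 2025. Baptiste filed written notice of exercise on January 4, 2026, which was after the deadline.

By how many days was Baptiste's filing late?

20 days

6 months after June 13, 2025 is December 13, 2025.
December 13, 2025 is Saturday; December 14, 2025 is Sunday. The next qualifying day is December 15, 2025.
The deadline is December 15, 2025; from December 15, 2025 to January 4, 2026 is 20 days.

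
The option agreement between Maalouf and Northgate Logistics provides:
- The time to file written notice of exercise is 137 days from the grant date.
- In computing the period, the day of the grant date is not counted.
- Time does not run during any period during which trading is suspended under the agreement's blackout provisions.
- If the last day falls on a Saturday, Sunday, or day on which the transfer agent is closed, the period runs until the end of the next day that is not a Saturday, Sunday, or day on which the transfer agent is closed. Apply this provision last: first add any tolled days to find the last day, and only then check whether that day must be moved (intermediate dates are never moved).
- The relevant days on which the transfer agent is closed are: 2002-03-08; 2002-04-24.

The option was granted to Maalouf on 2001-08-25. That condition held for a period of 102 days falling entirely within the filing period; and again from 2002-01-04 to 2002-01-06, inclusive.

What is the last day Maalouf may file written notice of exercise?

137 days after 2001-08-25 is January 9, 2002.
Tolling adds 102 days: January 9, 2002 + 102 days = April 21, 2002.
From January 4, 2002 through January 6, 2002 inclusive is 3 days; tolling adds 3 days: April 21, 2002 + 3 days = April 24, 2002.
April 24, 2002 is a listed holiday. The next qualifying day is April 25, 2002.

April 25, 2002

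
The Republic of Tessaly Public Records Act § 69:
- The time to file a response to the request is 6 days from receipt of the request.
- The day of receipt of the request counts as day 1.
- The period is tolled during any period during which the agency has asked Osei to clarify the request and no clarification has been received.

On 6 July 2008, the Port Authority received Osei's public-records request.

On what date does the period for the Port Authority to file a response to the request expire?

Counting 6 July 2008 as day 1, day 6 is July 11, 2008.

July 11, 2008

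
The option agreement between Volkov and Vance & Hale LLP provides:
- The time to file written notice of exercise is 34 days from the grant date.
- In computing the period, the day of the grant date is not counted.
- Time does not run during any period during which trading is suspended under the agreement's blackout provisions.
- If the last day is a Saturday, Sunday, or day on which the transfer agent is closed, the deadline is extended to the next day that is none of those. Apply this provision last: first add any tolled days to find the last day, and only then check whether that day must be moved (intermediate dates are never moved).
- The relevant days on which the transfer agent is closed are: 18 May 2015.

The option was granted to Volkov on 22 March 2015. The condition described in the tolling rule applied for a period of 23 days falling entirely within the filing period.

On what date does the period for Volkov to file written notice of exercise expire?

May 19, 2015

34 days after 22 March 2015 is April 25, 2015.
Tolling adds 23 days: April 25, 2015 + 23 days = May 18, 2015.
May 18, 2015 is a listed holiday. The next qualifying day is May 19, 2015.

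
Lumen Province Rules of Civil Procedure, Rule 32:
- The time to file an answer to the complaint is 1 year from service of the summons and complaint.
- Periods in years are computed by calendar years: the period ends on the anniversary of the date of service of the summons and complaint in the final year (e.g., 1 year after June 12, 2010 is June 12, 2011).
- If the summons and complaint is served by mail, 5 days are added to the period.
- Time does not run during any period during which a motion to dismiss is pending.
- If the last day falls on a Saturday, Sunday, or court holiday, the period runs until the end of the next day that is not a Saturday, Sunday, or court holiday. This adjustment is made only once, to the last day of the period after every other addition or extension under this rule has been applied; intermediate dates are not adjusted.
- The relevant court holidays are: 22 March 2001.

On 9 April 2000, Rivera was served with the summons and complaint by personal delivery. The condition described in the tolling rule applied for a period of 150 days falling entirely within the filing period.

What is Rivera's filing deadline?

1 year after 9 April 2000 is April 9, 2001.
Service was not by mail, so no mail extension applies.
Tolling adds 150 days: April 9, 2001 + 150 days = September 6, 2001.
September 6, 2001 is a Thursday and not a court holiday, so no extension applies.

September 6, 2001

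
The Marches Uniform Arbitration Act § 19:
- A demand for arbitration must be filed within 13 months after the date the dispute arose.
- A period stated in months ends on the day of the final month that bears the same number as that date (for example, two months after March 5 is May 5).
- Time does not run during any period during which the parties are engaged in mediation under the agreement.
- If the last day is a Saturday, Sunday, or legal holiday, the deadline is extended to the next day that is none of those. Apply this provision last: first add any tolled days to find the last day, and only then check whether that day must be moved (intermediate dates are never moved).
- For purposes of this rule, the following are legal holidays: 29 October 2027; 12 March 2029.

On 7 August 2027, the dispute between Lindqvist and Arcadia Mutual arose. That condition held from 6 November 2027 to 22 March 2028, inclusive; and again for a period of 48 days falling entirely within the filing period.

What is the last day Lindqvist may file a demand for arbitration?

13 months after 7 August 2027 is September 7, 2028.
From November 6, 2027 through March 22, 2028 inclusive is 138 days; tolling adds 138 days: September 7, 2028 + 138 days = January 23, 2029.
Tolling adds 48 days: January 23, 2029 + 48 days = March 12, 2029.
March 12, 2029 is a listed holiday. The next qualifying day is March 13, 2029.

March 13, 2029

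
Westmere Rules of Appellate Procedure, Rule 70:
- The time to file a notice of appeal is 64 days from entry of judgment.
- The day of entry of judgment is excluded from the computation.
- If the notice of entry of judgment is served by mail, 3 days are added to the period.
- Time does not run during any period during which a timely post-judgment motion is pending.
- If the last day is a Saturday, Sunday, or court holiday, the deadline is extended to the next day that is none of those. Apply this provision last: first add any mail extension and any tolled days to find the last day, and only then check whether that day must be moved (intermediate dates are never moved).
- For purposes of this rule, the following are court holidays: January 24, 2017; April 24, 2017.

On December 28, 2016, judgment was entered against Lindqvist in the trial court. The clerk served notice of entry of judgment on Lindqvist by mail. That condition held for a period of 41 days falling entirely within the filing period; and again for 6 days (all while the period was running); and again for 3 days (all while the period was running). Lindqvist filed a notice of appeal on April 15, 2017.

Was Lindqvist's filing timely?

64 days after December 28, 2016 is March 2, 2017.
Service was by mail, adding 3 days: March 2, 2017 + 3 days = March 5, 2017.
Tolling adds 41 days: March 5, 2017 + 41 days = April 15, 2017.
Tolling adds 6 days: April 15, 2017 + 6 days = April 21, 2017.
Tolling adds 3 days: April 21, 2017 + 3 days = April 24, 2017.
April 24, 2017 is a listed holiday. The next qualifying day is April 25, 2017.
The deadline is April 25, 2017; the filing on April 15, 2017 is on or before that date.

Yes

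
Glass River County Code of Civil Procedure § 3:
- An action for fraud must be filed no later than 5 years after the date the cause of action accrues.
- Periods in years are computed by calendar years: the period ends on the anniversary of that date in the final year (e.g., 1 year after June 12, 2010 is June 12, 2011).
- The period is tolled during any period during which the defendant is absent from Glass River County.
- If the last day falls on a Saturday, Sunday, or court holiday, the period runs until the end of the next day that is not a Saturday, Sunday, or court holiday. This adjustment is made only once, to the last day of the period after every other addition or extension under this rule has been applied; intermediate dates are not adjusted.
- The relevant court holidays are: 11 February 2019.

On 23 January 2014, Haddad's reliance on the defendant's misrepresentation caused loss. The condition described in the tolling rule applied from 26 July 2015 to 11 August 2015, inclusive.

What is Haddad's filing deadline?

5 years after 23 January 2014 is January 23, 2019.
From July 26, 2015 through August 11, 2015 inclusive is 17 days; tolling adds 17 days: January 23, 2019 + 17 days = February 9, 2019.
February 9, 2019 is Saturday; February 10, 2019 is Sunday; February 11, 2019 is a listed holiday. The next qualifying day is February 12, 2019.

February 12, 2019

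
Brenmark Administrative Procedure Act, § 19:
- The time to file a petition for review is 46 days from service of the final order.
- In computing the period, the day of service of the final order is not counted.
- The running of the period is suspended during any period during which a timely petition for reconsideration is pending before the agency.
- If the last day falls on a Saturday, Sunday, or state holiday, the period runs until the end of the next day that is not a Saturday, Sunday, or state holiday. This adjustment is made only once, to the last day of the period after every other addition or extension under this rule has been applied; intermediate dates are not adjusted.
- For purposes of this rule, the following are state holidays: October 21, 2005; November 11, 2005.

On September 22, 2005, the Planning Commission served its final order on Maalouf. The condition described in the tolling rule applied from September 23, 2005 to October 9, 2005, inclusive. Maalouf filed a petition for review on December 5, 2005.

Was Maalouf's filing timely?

46 days after September 22, 2005 is November 7, 2005.
From September 23, 2005 through October 9, 2005 inclusive is 17 days; tolling adds 17 days: November 7, 2005 + 17 days = November 24, 2005.
November 24, 2005 is a Thursday and not a state holiday, so no extension applies.
The deadline is November 24, 2005; the filing on December 5, 2005 is after that date.

No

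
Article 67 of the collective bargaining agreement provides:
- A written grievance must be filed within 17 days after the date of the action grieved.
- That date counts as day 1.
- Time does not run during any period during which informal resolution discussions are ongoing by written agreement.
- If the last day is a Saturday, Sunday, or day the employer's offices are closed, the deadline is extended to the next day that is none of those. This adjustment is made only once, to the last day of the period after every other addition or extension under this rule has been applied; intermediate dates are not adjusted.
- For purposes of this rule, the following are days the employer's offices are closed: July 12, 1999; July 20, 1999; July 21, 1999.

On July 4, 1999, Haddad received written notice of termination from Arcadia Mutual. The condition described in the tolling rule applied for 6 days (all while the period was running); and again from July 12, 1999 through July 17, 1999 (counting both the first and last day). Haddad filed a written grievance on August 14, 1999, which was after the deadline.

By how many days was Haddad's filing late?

Counting July 4, 1999 as day 1, day 17 is July 20, 1999.
Tolling adds 6 days: July 20, 1999 + 6 days = July 26, 1999.
From July 12, 1999 through July 17, 1999 inclusive is 6 days; tolling adds 6 days: July 26, 1999 + 6 days = August 1, 1999.
August 1, 1999 is Sunday. The next qualifying day is August 2, 1999.
The deadline is August 2, 1999; from August 2, 1999 to August 14, 1999 is 12 days.

12 days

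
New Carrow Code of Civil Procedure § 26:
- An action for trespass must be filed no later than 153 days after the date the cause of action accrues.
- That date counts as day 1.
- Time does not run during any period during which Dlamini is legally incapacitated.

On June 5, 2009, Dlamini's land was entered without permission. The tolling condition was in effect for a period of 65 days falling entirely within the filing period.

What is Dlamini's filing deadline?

January 8, 2010

Counting June 5, 2009 as day 1, day 153 is November 4, 2009.
Tolling adds 65 days: November 4, 2009 + 65 days = January 8, 2010.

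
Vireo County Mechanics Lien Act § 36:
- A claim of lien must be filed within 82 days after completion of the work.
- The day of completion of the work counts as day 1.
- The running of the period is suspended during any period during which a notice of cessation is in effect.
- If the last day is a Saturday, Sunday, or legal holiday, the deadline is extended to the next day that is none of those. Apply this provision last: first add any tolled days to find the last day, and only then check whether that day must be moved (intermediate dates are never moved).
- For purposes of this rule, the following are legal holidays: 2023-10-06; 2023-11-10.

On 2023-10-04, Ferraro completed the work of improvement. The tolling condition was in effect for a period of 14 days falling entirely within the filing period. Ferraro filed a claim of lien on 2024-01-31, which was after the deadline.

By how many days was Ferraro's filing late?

Counting 2023-10-04 as day 1, day 82 is December 24, 2023.
Tolling adds 14 days: December 24, 2023 + 14 days = January 7, 2024.
January 7, 2024 is Sunday. The next qualifying day is January 8, 2024.
The deadline is January 8, 2024; from January 8, 2024 to January 31, 2024 is 23 days.

23 days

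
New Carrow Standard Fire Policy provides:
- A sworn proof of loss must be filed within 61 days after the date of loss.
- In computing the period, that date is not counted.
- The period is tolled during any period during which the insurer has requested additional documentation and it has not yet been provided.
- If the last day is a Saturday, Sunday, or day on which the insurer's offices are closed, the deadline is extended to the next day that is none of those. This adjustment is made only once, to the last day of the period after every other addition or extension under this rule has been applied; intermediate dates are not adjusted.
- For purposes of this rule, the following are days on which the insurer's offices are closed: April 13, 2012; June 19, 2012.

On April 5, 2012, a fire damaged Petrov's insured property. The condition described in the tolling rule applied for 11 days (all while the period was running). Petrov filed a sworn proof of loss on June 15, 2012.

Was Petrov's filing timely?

Yes

61 days after April 5, 2012 is June 5, 2012.
Tolling adds 11 days: June 5, 2012 + 11 days = June 16, 2012.
June 16, 2012 is Saturday; June 17, 2012 is Sunday. The next qualifying day is June 18, 2012.
The deadline is June 18, 2012; the filing on June 15, 2012 is on or before that date.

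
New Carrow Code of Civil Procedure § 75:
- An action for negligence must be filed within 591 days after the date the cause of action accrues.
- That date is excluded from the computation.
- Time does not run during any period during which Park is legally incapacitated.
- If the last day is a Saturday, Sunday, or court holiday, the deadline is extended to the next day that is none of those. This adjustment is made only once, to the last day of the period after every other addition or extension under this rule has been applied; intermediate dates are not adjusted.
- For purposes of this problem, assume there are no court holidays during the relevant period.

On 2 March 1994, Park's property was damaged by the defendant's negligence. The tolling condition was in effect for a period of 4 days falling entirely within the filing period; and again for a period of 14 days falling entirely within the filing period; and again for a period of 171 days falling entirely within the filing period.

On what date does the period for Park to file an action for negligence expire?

591 days after 2 March 1994 is October 14, 1995.
Tolling adds 4 days: October 14, 1995 + 4 days = October 18, 1995.
Tolling adds 14 days: October 18, 1995 + 14 days = November 1, 1995.
Tolling adds 171 days: November 1, 1995 + 171 days = April 20, 1996.
April 20, 1996 is Saturday; April 21, 1996 is Sunday. The next qualifying day is April 22, 1996.

April 22, 1996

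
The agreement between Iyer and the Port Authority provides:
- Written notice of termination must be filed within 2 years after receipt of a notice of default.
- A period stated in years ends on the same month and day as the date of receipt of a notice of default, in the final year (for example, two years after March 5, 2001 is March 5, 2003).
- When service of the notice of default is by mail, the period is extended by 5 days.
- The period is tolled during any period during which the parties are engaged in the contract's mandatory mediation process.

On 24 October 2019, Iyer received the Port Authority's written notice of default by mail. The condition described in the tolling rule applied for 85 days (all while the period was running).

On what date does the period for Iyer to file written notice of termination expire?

2 years after 24 October 2019 is October 24, 2021.
Service was by mail, adding 5 days: October 24, 2021 + 5 days = October 29, 2021.
Tolling adds 85 days: October 29, 2021 + 85 days = January 22, 2022.

January 22, 2022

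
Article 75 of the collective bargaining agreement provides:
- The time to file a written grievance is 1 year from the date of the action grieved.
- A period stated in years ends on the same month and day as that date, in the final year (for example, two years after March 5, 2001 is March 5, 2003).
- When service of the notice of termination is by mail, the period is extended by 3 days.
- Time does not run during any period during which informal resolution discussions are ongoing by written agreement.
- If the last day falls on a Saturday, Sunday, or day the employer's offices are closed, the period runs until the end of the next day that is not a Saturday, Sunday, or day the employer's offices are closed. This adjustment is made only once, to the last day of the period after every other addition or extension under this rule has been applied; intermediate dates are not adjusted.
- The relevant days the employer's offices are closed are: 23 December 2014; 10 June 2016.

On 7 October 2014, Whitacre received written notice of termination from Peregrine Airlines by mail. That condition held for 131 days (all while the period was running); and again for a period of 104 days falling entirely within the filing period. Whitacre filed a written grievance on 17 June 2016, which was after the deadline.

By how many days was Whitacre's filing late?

16 days

1 year after 7 October 2014 is October 7, 2015.
Service was by mail, adding 3 days: October 7, 2015 + 3 days = October 10, 2015.
Tolling adds 131 days: October 10, 2015 + 131 days = February 18, 2016.
Tolling adds 104 days: February 18, 2016 + 104 days = June 1, 2016.
June 1, 2016 is a Wednesday and not a day the employer's offices are closed, so no extension applies.
The deadline is June 1, 2016; from June 1, 2016 to June 17, 2016 is 16 days.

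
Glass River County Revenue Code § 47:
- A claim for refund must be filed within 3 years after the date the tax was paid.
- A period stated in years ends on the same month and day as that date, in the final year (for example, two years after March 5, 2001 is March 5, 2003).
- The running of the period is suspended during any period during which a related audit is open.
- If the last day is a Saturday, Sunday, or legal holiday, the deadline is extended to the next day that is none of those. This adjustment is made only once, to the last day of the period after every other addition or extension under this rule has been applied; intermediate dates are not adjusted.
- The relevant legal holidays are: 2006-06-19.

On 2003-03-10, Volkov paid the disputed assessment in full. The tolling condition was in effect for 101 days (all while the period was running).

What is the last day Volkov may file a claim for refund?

3 years after 2003-03-10 is March 10, 2006.
Tolling adds 101 days: March 10, 2006 + 101 days = June 19, 2006.
June 19, 2006 is a listed holiday. The next qualifying day is June 20, 2006.

June 20, 2006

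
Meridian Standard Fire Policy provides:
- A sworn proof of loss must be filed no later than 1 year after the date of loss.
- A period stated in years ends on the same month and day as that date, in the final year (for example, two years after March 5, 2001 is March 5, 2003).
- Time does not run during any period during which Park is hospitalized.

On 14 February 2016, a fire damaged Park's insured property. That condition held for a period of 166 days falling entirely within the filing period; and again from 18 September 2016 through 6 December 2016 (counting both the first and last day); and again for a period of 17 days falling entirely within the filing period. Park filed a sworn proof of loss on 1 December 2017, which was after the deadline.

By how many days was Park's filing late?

27 days

1 year after 14 February 2016 is February 14, 2017.
Tolling adds 166 days: February 14, 2017 + 166 days = July 30, 2017.
From September 18, 2016 through December 6, 2016 inclusive is 80 days; tolling adds 80 days: July 30, 2017 + 80 days = October 18, 2017.
Tolling adds 17 days: October 18, 2017 + 17 days = November 4, 2017.
The deadline is November 4, 2017; from November 4, 2017 to December 1, 2017 is 27 days.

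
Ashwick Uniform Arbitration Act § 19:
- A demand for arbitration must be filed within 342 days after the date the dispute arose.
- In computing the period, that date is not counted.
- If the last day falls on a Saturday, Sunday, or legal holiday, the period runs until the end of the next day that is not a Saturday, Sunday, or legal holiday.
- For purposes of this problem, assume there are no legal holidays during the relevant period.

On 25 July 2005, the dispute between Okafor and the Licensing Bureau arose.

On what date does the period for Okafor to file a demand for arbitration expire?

July 3, 2006

342 days after 25 July 2005 is July 2, 2006.
July 2, 2006 is Sunday. The next qualifying day is July 3, 2006.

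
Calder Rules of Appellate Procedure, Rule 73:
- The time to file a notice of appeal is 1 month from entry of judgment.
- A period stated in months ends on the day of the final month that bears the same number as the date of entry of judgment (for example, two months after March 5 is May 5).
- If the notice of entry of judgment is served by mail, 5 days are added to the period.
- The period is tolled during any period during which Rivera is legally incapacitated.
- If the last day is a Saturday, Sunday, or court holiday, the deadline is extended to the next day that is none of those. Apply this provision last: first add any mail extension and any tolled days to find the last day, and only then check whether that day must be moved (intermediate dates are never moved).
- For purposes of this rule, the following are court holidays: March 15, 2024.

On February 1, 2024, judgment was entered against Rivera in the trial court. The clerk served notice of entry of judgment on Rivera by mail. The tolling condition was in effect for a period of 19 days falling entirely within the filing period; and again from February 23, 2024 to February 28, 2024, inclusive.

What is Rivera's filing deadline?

1 month after February 1, 2024 is March 1, 2024.
Service was by mail, adding 5 days: March 1, 2024 + 5 days = March 6, 2024.
Tolling adds 19 days: March 6, 2024 + 19 days = March 25, 2024.
From February 23, 2024 through February 28, 2024 inclusive is 6 days; tolling adds 6 days: March 25, 2024 + 6 days = March 31, 2024.
March 31, 2024 is Sunday. The next qualifying day is April 1, 2024.

April 1, 2024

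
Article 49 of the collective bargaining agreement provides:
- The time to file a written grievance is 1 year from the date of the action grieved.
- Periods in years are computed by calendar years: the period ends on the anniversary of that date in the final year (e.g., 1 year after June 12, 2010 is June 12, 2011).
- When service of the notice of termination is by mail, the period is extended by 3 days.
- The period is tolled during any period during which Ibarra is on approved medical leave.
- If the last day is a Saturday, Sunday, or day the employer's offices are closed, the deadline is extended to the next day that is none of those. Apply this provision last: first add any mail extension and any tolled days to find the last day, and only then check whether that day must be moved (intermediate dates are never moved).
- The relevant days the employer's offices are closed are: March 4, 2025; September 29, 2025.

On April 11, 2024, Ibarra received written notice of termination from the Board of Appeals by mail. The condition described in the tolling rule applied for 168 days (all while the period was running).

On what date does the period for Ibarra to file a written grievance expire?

1 year after April 11, 2024 is April 11, 2025.
Service was by mail, adding 3 days: April 11, 2025 + 3 days = April 14, 2025.
Tolling adds 168 days: April 14, 2025 + 168 days = September 29, 2025.
September 29, 2025 is a listed holiday. The next qualifying day is September 30, 2025.

September 30, 2025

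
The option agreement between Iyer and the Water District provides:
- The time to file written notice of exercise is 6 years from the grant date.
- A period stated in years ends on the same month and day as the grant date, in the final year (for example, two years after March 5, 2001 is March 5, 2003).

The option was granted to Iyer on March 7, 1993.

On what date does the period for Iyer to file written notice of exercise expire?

6 years after March 7, 1993 is March 7, 1999.

March 7, 1999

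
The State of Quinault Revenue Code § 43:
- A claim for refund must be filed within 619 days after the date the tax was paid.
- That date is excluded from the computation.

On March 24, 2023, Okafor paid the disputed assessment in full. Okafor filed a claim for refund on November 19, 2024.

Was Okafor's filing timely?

Yes

619 days after March 24, 2023 is December 2, 2024.
The deadline is December 2, 2024; the filing on November 19, 2024 is on or before that date.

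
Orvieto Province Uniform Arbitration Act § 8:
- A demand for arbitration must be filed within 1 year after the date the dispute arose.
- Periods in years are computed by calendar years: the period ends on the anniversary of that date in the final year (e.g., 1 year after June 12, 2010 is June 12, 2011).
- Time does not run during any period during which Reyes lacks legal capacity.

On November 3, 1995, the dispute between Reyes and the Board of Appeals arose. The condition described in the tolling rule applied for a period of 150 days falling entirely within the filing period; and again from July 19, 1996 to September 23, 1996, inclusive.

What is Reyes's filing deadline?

June 8, 1997

1 year after November 3, 1995 is November 3, 1996.
Tolling adds 150 days: November 3, 1996 + 150 days = April 2, 1997.
From July 19, 1996 through September 23, 1996 inclusive is 67 days; tolling adds 67 days: April 2, 1997 + 67 days = June 8, 1997.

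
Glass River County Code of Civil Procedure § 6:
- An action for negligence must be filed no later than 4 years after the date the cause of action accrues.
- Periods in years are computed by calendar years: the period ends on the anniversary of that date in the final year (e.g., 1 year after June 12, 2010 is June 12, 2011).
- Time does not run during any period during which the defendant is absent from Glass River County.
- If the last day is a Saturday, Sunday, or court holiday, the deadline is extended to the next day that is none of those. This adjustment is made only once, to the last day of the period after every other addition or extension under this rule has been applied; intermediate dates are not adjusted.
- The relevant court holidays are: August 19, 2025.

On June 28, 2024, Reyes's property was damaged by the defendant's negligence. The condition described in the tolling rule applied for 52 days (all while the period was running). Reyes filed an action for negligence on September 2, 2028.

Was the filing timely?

4 years after June 28, 2024 is June 28, 2028.
Tolling adds 52 days: June 28, 2028 + 52 days = August 19, 2028.
August 19, 2028 is Saturday; August 20, 2028 is Sunday. The next qualifying day is August 21, 2028.
The deadline is August 21, 2028; the filing on September 2, 2028 is after that date.

No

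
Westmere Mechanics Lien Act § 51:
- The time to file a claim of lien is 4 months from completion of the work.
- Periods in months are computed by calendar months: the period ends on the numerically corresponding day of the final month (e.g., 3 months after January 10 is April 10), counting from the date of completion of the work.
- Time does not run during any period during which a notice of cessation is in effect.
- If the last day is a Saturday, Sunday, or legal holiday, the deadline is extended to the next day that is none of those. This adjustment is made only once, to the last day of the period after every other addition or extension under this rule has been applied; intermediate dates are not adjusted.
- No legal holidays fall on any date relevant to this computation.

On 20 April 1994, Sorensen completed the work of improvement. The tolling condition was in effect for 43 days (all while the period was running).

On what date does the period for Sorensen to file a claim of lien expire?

October 3, 1994

4 months after 20 April 1994 is August 20, 1994.
Tolling adds 43 days: August 20, 1994 + 43 days = October 2, 1994.
October 2, 1994 is Sunday. The next qualifying day is October 3, 1994.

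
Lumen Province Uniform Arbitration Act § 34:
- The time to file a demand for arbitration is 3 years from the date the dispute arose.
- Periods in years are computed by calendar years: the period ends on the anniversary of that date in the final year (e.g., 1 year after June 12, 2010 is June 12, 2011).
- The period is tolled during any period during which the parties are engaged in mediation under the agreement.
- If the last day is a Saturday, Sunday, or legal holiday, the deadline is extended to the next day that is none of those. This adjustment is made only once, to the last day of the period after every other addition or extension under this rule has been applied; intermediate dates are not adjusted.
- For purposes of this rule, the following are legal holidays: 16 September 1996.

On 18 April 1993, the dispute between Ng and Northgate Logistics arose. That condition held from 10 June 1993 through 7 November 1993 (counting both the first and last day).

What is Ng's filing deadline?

September 17, 1996

3 years after 18 April 1993 is April 18, 1996.
From June 10, 1993 through November 7, 1993 inclusive is 151 days; tolling adds 151 days: April 18, 1996 + 151 days = September 16, 1996.
September 16, 1996 is a listed holiday. The next qualifying day is September 17, 1996.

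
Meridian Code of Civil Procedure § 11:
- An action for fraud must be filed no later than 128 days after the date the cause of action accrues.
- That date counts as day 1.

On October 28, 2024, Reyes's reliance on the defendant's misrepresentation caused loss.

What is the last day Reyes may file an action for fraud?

March 4, 2025

Counting October 28, 2024 as day 1, day 128 is March 4, 2025.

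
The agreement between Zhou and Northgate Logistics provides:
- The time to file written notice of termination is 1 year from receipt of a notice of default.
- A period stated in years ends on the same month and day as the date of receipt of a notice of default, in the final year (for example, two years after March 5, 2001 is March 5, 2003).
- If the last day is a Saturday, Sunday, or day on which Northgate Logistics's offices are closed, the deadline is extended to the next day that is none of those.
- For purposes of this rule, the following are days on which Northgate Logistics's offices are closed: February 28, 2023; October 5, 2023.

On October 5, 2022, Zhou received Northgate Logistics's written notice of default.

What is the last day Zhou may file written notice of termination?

1 year after October 5, 2022 is October 5, 2023.
October 5, 2023 is a listed holiday. The next qualifying day is October 6, 2023.

October 6, 2023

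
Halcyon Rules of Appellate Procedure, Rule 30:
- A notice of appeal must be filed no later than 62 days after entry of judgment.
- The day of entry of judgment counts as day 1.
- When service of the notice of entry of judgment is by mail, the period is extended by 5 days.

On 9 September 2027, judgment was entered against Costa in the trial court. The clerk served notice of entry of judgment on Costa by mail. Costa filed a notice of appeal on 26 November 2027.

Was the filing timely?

No

Counting 9 September 2027 as day 1, day 62 is November 9, 2027.
Service was by mail, adding 5 days: November 9, 2027 + 5 days = November 14, 2027.
The deadline is November 14, 2027; the filing on November 26, 2027 is after that date.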